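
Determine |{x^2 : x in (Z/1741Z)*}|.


For prime p, the number of non-zero quadratic residues is (p-1)/2.
= (1741-1)/2
= 870

870


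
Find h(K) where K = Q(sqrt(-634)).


K = Q(sqrt(-634)). d mod 4 = 2, so D = disc(K) = 4d = -2536
h(K) equals the number of primitive reduced positive-definite forms (a, b, c) = a*x^2 + b*x*y + c*y^2 with b^2 - 4ac = D,
where reduced means |b| <= a <= c, with b >= 0 whenever |b| = a or a = c, and primitive means gcd(a, b, c) = 1.
Reduced forces 3a^2 <= |D| = 2536, so 1 <= a <= 29; b must have the parity of D, and c = (b^2 - D)/(4a) must be an integer >= a.
Enumerate a = 1..29, b in [-a, a]:
  a=1: (1, 0, 634)  [1]
  a=2: (2, 0, 317)  [1]
  a=3..4: none
  a=5: (5, -2, 127), (5, 2, 127)  [2]
  a=6..9: none
  a=10: (10, -8, 65), (10, 8, 65)  [2]
  a=11: (11, -4, 58), (11, 4, 58)  [2]
  a=12: none
  a=13: (13, -8, 50), (13, 8, 50)  [2]
  a=14..21: none
  a=22: (22, -4, 29), (22, 4, 29)  [2]
  a=23..24: none
  a=25: (25, -8, 26), (25, 8, 26)  [2]
  a=26..29: none
Total reduced forms: 1 + 1 + 2 + 2 + 2 + 2 + 2 + 2 = 14
h = 14

14


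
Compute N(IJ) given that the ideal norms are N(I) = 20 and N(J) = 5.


N(IJ) = N(I) * N(J)
= 20 * 5
= 100

100


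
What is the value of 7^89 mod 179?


p = 179 is prime and the exponent is (p-1)/2 = 89, so by Euler's criterion 7^89 = (7/179) = +1 or -1 mod 179.
Compute by square-and-multiply:
  89 = 64 + 16 + 8 + 1 (binary 1011001)
  Repeated squaring mod 179: 7^1 = 7, 7^2 = 49, 7^4 = 74, 7^8 = 106, 7^16 = 138, 7^32 = 70, 7^64 = 67
  7^89 = 7^64 * 7^16 * 7^8 * 7^1 = 67 * 138 * 106 * 7 mod 179
    67 * 138 = 9246 = 117 mod 179
    117 * 106 = 12402 = 51 mod 179
    51 * 7 = 357 = 178 mod 179
  7^89 = 178 mod 179
Result 178 = p - 1 = -1 mod 179: 7 is a quadratic non-residue mod 179. As a residue in [0, p-1] the value is 178.
7^89 mod 179 = 178

178


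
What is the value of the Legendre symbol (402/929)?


p = 929 is prime, so compute (402/929) with the reciprocity algorithm (Jacobi-symbol steps: pull out 2s via (2/n), flip via reciprocity, reduce):
  pull out 2: (2/929) = +1  (since 929 mod 8 = 1)
  reciprocity: (201/929) -> +(929/201)
  reduce: (125/201)
  reciprocity: (125/201) -> +(201/125)
  reduce: (76/125)
  pull out 2: (2/125) = -1  (since 125 mod 8 = 5)
  pull out 2: (2/125) = -1  (since 125 mod 8 = 5)
  reciprocity: (19/125) -> +(125/19)
  reduce: (11/19)
  reciprocity: (11/19) -> -(19/11)
  reduce: (8/11)
  pull out 2: (2/11) = -1  (since 11 mod 8 = 3)
  pull out 2: (2/11) = -1  (since 11 mod 8 = 3)
  pull out 2: (2/11) = -1  (since 11 mod 8 = 3)
  (1/11) = 1
Product of signs = 1
(402/929) = 1

1


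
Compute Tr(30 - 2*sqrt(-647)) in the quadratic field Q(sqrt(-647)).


Tr(a + b*sqrt(d)) = (a + b*sqrt(d)) + (a - b*sqrt(d)) = 2a
= 2 * (30)
= 60

60


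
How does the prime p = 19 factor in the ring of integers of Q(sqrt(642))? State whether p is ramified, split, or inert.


K = Q(sqrt(642)). Since d mod 4 = 2, disc(K) = 2568.
Check p | disc: 2568 mod 19 = 3.
p does not divide disc. Compute Legendre symbol (d/p):
15^((19-1)/2) mod 19 = -1
(d/p) = -1, so p is inert: (p) stays prime with e=1, f=2, g=1.
Therefore p is inert.

inert


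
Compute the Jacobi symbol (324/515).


Compute (324/515) via quadratic reciprocity:
  pull out 2: (2/515) = -1  (since 515 mod 8 = 3)
  pull out 2: (2/515) = -1  (since 515 mod 8 = 3)
  reciprocity: (81/515) -> +(515/81)
  reduce: (29/81)
  reciprocity: (29/81) -> +(81/29)
  reduce: (23/29)
  reciprocity: (23/29) -> +(29/23)
  reduce: (6/23)
  pull out 2: (2/23) = +1  (since 23 mod 8 = 7)
  reciprocity: (3/23) -> -(23/3)
  reduce: (2/3)
  pull out 2: (2/3) = -1  (since 3 mod 8 = 3)
  (1/3) = 1
Product of signs = 1

1


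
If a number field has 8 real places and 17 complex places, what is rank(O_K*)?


By Dirichlet's unit theorem:
rank = r1 + r2 - 1
= 8 + 17 - 1
= 24

24


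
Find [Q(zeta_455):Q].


The degree equals Euler's totient phi(455).
455 = 5 * 7 * 13
phi(455) = 288

288


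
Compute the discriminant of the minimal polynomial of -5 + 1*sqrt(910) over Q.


The element -5 + 1*sqrt(910) has minimal polynomial:
x^2 + 10*x - 885
Discriminant = (10)^2 - 4*(-885)
= 100 + 3540
= 3640

3640


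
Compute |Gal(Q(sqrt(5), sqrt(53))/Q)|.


The 2 square roots of distinct primes are multiplicatively independent over Q,
so [K:Q] = 2^2 and Gal(K/Q) is isomorphic to (Z/2Z)^2.
|Gal| = 2^2 = 4

4


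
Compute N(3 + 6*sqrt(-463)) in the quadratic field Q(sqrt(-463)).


N(a + b*sqrt(d)) = a^2 - d*b^2
= (3)^2 - (-463)*(6)^2
= 9 + 16668
= 16677

16677


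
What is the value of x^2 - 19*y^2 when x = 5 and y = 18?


x^2 - d*y^2
= 5^2 - 19*18^2
= 25 - 6156
= -6131

-6131


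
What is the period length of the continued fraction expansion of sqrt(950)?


Run the CF algorithm for sqrt(950).
a_0 = floor(sqrt(950)) = 30; set m_0=0, q_0=1.
Recurrence: m' = q*a - m,  q' = (d - m'^2)/q,  a' = floor((a_0 + m')/q').
  step 1: m=30, q=50, a=1
  step 2: m=20, q=11, a=4
  step 3: m=24, q=34, a=1
  step 4: m=10, q=25, a=1
  step 5: m=15, q=29, a=1
  step 6: m=14, q=26, a=1
  step 7: m=12, q=31, a=1
  step 8: m=19, q=19, a=2
  step 9: m=19, q=31, a=1
  step 10: m=12, q=26, a=1
  step 11: m=14, q=29, a=1
  step 12: m=15, q=25, a=1
  step 13: m=10, q=34, a=1
  step 14: m=24, q=11, a=4
  step 15: m=20, q=50, a=1
  step 16: m=30, q=1, a=60
a_16 = 2*a_0 = 60, so the period closes here.
sqrt(950) = [30; 1, 4, 1, 1, 1, 1, 1, 2, 1, 1, 1, 1, 1, 4, 1, 60]
Period length = 16

16


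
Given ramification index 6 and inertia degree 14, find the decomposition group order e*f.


|D_P| = e * f
= 6 * 14
= 84

84


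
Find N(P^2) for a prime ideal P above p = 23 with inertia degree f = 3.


N(P^a) = p^(a*f)
= 23^(2*3)
= 23^6
= 148035889

148035889


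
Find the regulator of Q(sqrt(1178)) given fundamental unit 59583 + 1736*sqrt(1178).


epsilon = 59583 + 1736*sqrt(1178)
= 119166.0000
R = ln(119166.0000)
= 11.6883

11.6883


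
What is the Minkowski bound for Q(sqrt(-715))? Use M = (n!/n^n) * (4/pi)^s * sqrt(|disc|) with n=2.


d = -715, d mod 4 = 1, so disc(K) = d = -715; |disc(K)| = 715
Imaginary quadratic field, so n = 2, s = r2 = 1, r1 = 0
M = (n!/n^n) * (4/pi)^s * sqrt(|disc(K)|) = (2!/2^2) * (4/pi)^1 * sqrt(715)
= 0.5 * 1.273240 * 26.739484
= 17.0229

17.0229


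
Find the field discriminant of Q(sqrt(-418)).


For K = Q(sqrt(d)) with d squarefree: disc(K) = d if d = 1 mod 4, and disc(K) = 4d if d = 2 or 3 mod 4.
Here d = -418, and d mod 4 = 2.
d = 2 mod 4, not 1 (O_K = Z[sqrt(d)]), so disc(K) = 4d = 4 * (-418) = -1672

-1672


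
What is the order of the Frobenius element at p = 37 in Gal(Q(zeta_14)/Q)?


The Frobenius at p in Gal(Q(zeta_n)/Q) = (Z/nZ)* is the class of p, so its order is ord_14(37), the smallest k >= 1 with 37^k = 1 mod 14.
n = 14 = 2 * 7, phi(14) = 6; the order divides phi(n).
Divisors of 6: 1, 2, 3, 6
Repeated squaring mod 14: 37^1 = 9, 37^2 = 11, 37^4 = 9
Test divisors in increasing order:
  k=1: 37^1 = 9 mod 14
  k=2: 37^2 = 11 mod 14
  k=3: 37^3 = 11 * 9 = 1 mod 14  <- first divisor giving 1
Order = 3

3


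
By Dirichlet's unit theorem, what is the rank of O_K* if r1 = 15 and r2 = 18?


By Dirichlet's unit theorem:
rank = r1 + r2 - 1
= 15 + 18 - 1
= 32

32


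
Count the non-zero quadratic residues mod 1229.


For prime p, the number of non-zero quadratic residues is (p-1)/2.
= (1229-1)/2
= 614

614


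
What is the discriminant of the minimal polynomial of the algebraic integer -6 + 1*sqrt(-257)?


The element -6 + 1*sqrt(-257) has minimal polynomial:
x^2 + 12*x + 293
Discriminant = (12)^2 - 4*(293)
= 144 - 1172
= -1028

-1028


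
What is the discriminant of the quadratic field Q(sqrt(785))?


For K = Q(sqrt(d)) with d squarefree: disc(K) = d if d = 1 mod 4, and disc(K) = 4d if d = 2 or 3 mod 4.
Here d = 785, and d mod 4 = 1.
d = 1 mod 4 (O_K = Z[(1+sqrt(d))/2]), so disc(K) = d = 785

785


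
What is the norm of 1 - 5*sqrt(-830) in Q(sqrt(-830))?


N(a + b*sqrt(d)) = a^2 - d*b^2
= (1)^2 - (-830)*(-5)^2
= 1 + 20750
= 20751

20751


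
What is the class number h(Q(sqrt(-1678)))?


K = Q(sqrt(-1678)). d mod 4 = 2, so D = disc(K) = 4d = -6712
h(K) equals the number of primitive reduced positive-definite forms (a, b, c) = a*x^2 + b*x*y + c*y^2 with b^2 - 4ac = D,
where reduced means |b| <= a <= c, with b >= 0 whenever |b| = a or a = c, and primitive means gcd(a, b, c) = 1.
Reduced forces 3a^2 <= |D| = 6712, so 1 <= a <= 47; b must have the parity of D, and c = (b^2 - D)/(4a) must be an integer >= a.
Enumerate a = 1..47, b in [-a, a]:
  a=1: (1, 0, 1678)  [1]
  a=2: (2, 0, 839)  [1]
  a=3..6: none
  a=7: (7, -6, 241), (7, 6, 241)  [2]
  a=8..10: none
  a=11: (11, -8, 154), (11, 8, 154)  [2]
  a=12: none
  a=13: (13, -10, 131), (13, 10, 131)  [2]
  a=14: (14, -8, 121), (14, 8, 121)  [2]
  a=15..21: none
  a=22: (22, -8, 77), (22, 8, 77)  [2]
  a=23: (23, -2, 73), (23, 2, 73)  [2]
  a=24..25: none
  a=26: (26, -16, 67), (26, 16, 67)  [2]
  a=27..28: none
  a=29: (29, -4, 58), (29, 4, 58)  [2]
  a=30..45: none
  a=46: (46, -44, 47), (46, 44, 47)  [2]
  a=47: none
Total reduced forms: 1 + 1 + 2 + 2 + 2 + 2 + 2 + 2 + 2 + 2 + 2 = 20
h = 20

20


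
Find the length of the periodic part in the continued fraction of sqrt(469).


Run the CF algorithm for sqrt(469).
a_0 = floor(sqrt(469)) = 21; set m_0=0, q_0=1.
Recurrence: m' = q*a - m,  q' = (d - m'^2)/q,  a' = floor((a_0 + m')/q').
  step 1: m=21, q=28, a=1
  step 2: m=7, q=15, a=1
  step 3: m=8, q=27, a=1
  step 4: m=19, q=4, a=10
  step 5: m=21, q=7, a=6
  step 6: m=21, q=4, a=10
  step 7: m=19, q=27, a=1
  step 8: m=8, q=15, a=1
  step 9: m=7, q=28, a=1
  step 10: m=21, q=1, a=42
a_10 = 2*a_0 = 42, so the period closes here.
sqrt(469) = [21; 1, 1, 1, 10, 6, 10, 1, 1, 1, 42]
Period length = 10

10


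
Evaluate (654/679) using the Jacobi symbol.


Compute (654/679) via quadratic reciprocity:
  pull out 2: (2/679) = +1  (since 679 mod 8 = 7)
  reciprocity: (327/679) -> -(679/327)
  reduce: (25/327)
  reciprocity: (25/327) -> +(327/25)
  reduce: (2/25)
  pull out 2: (2/25) = +1  (since 25 mod 8 = 1)
  (1/25) = 1
Product of signs = -1

-1


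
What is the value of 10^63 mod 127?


p = 127 is prime and the exponent is (p-1)/2 = 63, so by Euler's criterion 10^63 = (10/127) = +1 or -1 mod 127.
Compute by square-and-multiply:
  63 = 32 + 16 + 8 + 4 + 2 + 1 (binary 111111)
  Repeated squaring mod 127: 10^1 = 10, 10^2 = 100, 10^4 = 94, 10^8 = 73, 10^16 = 122, 10^32 = 25
  10^63 = 10^32 * 10^16 * 10^8 * 10^4 * 10^2 * 10^1 = 25 * 122 * 73 * 94 * 100 * 10 mod 127
    25 * 122 = 3050 = 2 mod 127
    2 * 73 = 146 = 19 mod 127
    19 * 94 = 1786 = 8 mod 127
    8 * 100 = 800 = 38 mod 127
    38 * 10 = 380 = 126 mod 127
  10^63 = 126 mod 127
Result 126 = p - 1 = -1 mod 127: 10 is a quadratic non-residue mod 127. As a residue in [0, p-1] the value is 126.
10^63 mod 127 = 126

126


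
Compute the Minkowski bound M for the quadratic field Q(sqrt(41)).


d = 41, d mod 4 = 1, so disc(K) = d = 41; |disc(K)| = 41
Real quadratic field, so n = 2, s = r2 = 0, r1 = 2
M = (n!/n^n) * (4/pi)^s * sqrt(|disc(K)|) = (2!/2^2) * (4/pi)^0 * sqrt(41)
= 0.5 * 1.000000 * 6.403124
= 3.2016

3.2016


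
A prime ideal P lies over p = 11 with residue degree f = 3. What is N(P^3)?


N(P^a) = p^(a*f)
= 11^(3*3)
= 11^9
= 2357947691

2357947691


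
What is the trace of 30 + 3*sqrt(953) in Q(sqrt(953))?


Tr(a + b*sqrt(d)) = (a + b*sqrt(d)) + (a - b*sqrt(d)) = 2a
= 2 * (30)
= 60

60


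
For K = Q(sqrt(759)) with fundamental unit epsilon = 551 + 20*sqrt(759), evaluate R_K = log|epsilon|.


epsilon = 551 + 20*sqrt(759)
= 1101.9991
R = ln(1101.9991)
= 7.0049

7.0049


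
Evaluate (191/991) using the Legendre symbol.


p = 991 is prime, so compute (191/991) with the reciprocity algorithm (Jacobi-symbol steps: pull out 2s via (2/n), flip via reciprocity, reduce):
  reciprocity: (191/991) -> -(991/191)
  reduce: (36/191)
  pull out 2: (2/191) = +1  (since 191 mod 8 = 7)
  pull out 2: (2/191) = +1  (since 191 mod 8 = 7)
  reciprocity: (9/191) -> +(191/9)
  reduce: (2/9)
  pull out 2: (2/9) = +1  (since 9 mod 8 = 1)
  (1/9) = 1
Product of signs = -1
(191/991) = -1

-1


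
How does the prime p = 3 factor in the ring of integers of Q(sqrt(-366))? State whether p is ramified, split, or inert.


K = Q(sqrt(-366)). Since d mod 4 = 2, disc(K) = -1464.
Check p | disc: -1464 mod 3 = 0.
p divides disc, so p ramifies: (p) = P^2 with e=2, f=1, g=1.
Therefore p is ramified.

ramified


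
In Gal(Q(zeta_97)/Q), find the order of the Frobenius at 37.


The Frobenius at p in Gal(Q(zeta_n)/Q) = (Z/nZ)* is the class of p, so its order is ord_97(37), the smallest k >= 1 with 37^k = 1 mod 97.
n = 97 = 97, phi(97) = 96; the order divides phi(n).
Divisors of 96: 1, 2, 3, 4, 6, 8, 12, 16, 24, 32, 48, 96
Repeated squaring mod 97: 37^1 = 37, 37^2 = 11, 37^4 = 24, 37^8 = 91, 37^16 = 36, 37^32 = 35, 37^64 = 61
Test divisors in increasing order:
  k=1: 37^1 = 37 mod 97
  k=2: 37^2 = 11 mod 97
  k=3: 37^3 = 11 * 37 = 19 mod 97
  k=4: 37^4 = 24 mod 97
  k=6: 37^6 = 24 * 11 = 70 mod 97
  k=8: 37^8 = 91 mod 97
  k=12: 37^12 = 91 * 24 = 50 mod 97
  k=16: 37^16 = 36 mod 97
  k=24: 37^24 = 36 * 91 = 75 mod 97
  k=32: 37^32 = 35 mod 97
  k=48: 37^48 = 35 * 36 = 96 mod 97
  k=96: 37^96 = 61 * 35 = 1 mod 97  <- first divisor giving 1
Order = 96

96


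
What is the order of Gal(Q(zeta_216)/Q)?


|Gal(Q(zeta_216)/Q)| = phi(216)
= 72

72


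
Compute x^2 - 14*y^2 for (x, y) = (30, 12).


x^2 - d*y^2
= 30^2 - 14*12^2
= 900 - 2016
= -1116

-1116


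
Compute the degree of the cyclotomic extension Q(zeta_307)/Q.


The degree equals Euler's totient phi(307).
307 = 307
phi(307) = 306

306


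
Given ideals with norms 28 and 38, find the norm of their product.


N(IJ) = N(I) * N(J)
= 28 * 38
= 1064

1064


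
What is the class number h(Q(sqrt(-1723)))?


K = Q(sqrt(-1723)). d mod 4 = 1, so D = disc(K) = d = -1723
h(K) equals the number of primitive reduced positive-definite forms (a, b, c) = a*x^2 + b*x*y + c*y^2 with b^2 - 4ac = D,
where reduced means |b| <= a <= c, with b >= 0 whenever |b| = a or a = c, and primitive means gcd(a, b, c) = 1.
Reduced forces 3a^2 <= |D| = 1723, so 1 <= a <= 23; b must have the parity of D, and c = (b^2 - D)/(4a) must be an integer >= a.
Enumerate a = 1..23, b in [-a, a]:
  a=1: (1, 1, 431)  [1]
  a=2..10: none
  a=11: (11, -9, 41), (11, 9, 41)  [2]
  a=12..18: none
  a=19: (19, -5, 23), (19, 5, 23)  [2]
  a=20..23: none
Total reduced forms: 1 + 2 + 2 = 5
h = 5

5


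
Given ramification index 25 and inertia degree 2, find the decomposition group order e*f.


|D_P| = e * f
= 25 * 2
= 50

50


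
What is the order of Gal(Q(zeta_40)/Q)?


|Gal(Q(zeta_40)/Q)| = phi(40)
= 16

16


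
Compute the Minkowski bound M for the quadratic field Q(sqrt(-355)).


d = -355, d mod 4 = 1, so disc(K) = d = -355; |disc(K)| = 355
Imaginary quadratic field, so n = 2, s = r2 = 1, r1 = 0
M = (n!/n^n) * (4/pi)^s * sqrt(|disc(K)|) = (2!/2^2) * (4/pi)^1 * sqrt(355)
= 0.5 * 1.273240 * 18.841444
= 11.9948

11.9948


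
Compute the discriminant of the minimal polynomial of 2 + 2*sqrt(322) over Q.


The element 2 + 2*sqrt(322) has minimal polynomial:
x^2 - 4*x - 1284
Discriminant = (-4)^2 - 4*(-1284)
= 16 + 5136
= 5152

5152


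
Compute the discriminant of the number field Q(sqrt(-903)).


For K = Q(sqrt(d)) with d squarefree: disc(K) = d if d = 1 mod 4, and disc(K) = 4d if d = 2 or 3 mod 4.
Here d = -903, and d mod 4 = 1.
d = 1 mod 4 (O_K = Z[(1+sqrt(d))/2]), so disc(K) = d = -903

-903


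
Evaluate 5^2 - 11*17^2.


x^2 - d*y^2
= 5^2 - 11*17^2
= 25 - 3179
= -3154

-3154


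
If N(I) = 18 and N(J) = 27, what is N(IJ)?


N(IJ) = N(I) * N(J)
= 18 * 27
= 486

486


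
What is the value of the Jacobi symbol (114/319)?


Compute (114/319) via quadratic reciprocity:
  pull out 2: (2/319) = +1  (since 319 mod 8 = 7)
  reciprocity: (57/319) -> +(319/57)
  reduce: (34/57)
  pull out 2: (2/57) = +1  (since 57 mod 8 = 1)
  reciprocity: (17/57) -> +(57/17)
  reduce: (6/17)
  pull out 2: (2/17) = +1  (since 17 mod 8 = 1)
  reciprocity: (3/17) -> +(17/3)
  reduce: (2/3)
  pull out 2: (2/3) = -1  (since 3 mod 8 = 3)
  (1/3) = 1
Product of signs = -1

-1


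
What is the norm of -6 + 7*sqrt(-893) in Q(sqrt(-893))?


N(a + b*sqrt(d)) = a^2 - d*b^2
= (-6)^2 - (-893)*(7)^2
= 36 + 43757
= 43793

43793


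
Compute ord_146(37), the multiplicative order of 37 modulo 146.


We want ord_146(37), the smallest k >= 1 with 37^k = 1 mod 146.
n = 146 = 2 * 73, phi(146) = 72; the order divides phi(n).
Divisors of 72: 1, 2, 3, 4, 6, 8, 9, 12, 18, 24, 36, 72
Repeated squaring mod 146: 37^1 = 37, 37^2 = 55, 37^4 = 105, 37^8 = 75, 37^16 = 77, 37^32 = 89, 37^64 = 37
Test divisors in increasing order:
  k=1: 37^1 = 37 mod 146
  k=2: 37^2 = 55 mod 146
  k=3: 37^3 = 55 * 37 = 137 mod 146
  k=4: 37^4 = 105 mod 146
  k=6: 37^6 = 105 * 55 = 81 mod 146
  k=8: 37^8 = 75 mod 146
  k=9: 37^9 = 75 * 37 = 1 mod 146  <- first divisor giving 1
Order = 9

9


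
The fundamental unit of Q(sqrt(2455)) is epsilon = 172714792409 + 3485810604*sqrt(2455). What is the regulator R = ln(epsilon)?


epsilon = 172714792409 + 3485810604*sqrt(2455)
= 3.4543e+11
R = ln(3.4543e+11)
= 26.5681

26.5681


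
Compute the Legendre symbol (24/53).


p = 53 is prime, so compute (24/53) with the reciprocity algorithm (Jacobi-symbol steps: pull out 2s via (2/n), flip via reciprocity, reduce):
  pull out 2: (2/53) = -1  (since 53 mod 8 = 5)
  pull out 2: (2/53) = -1  (since 53 mod 8 = 5)
  pull out 2: (2/53) = -1  (since 53 mod 8 = 5)
  reciprocity: (3/53) -> +(53/3)
  reduce: (2/3)
  pull out 2: (2/3) = -1  (since 3 mod 8 = 3)
  (1/3) = 1
Product of signs = 1
(24/53) = 1

1


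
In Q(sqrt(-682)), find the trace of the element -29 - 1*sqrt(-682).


Tr(a + b*sqrt(d)) = (a + b*sqrt(d)) + (a - b*sqrt(d)) = 2a
= 2 * (-29)
= -58

-58


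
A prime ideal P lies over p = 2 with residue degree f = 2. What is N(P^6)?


N(P^a) = p^(a*f)
= 2^(6*2)
= 2^12
= 4096

4096


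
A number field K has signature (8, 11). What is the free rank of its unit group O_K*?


By Dirichlet's unit theorem:
rank = r1 + r2 - 1
= 8 + 11 - 1
= 18

18


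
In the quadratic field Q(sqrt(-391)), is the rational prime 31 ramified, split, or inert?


K = Q(sqrt(-391)). Since d mod 4 = 1, disc(K) = -391.
Check p | disc: -391 mod 31 = 12.
p does not divide disc. Compute Legendre symbol (d/p):
12^((31-1)/2) mod 31 = -1
(d/p) = -1, so p is inert: (p) stays prime with e=1, f=2, g=1.
Therefore p is inert.

inert


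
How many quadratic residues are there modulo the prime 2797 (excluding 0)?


For prime p, the number of non-zero quadratic residues is (p-1)/2.
= (2797-1)/2
= 1398

1398


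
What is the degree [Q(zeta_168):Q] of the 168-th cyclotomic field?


The degree equals Euler's totient phi(168).
168 = 2^3 * 3 * 7
phi(168) = 48

48


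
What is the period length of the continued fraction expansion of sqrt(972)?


Run the CF algorithm for sqrt(972).
a_0 = floor(sqrt(972)) = 31; set m_0=0, q_0=1.
Recurrence: m' = q*a - m,  q' = (d - m'^2)/q,  a' = floor((a_0 + m')/q').
  step 1: m=31, q=11, a=5
  step 2: m=24, q=36, a=1
  step 3: m=12, q=23, a=1
  step 4: m=11, q=37, a=1
  step 5: m=26, q=8, a=7
  step 6: m=30, q=9, a=6
  step 7: m=24, q=44, a=1
  step 8: m=20, q=13, a=3
  step 9: m=19, q=47, a=1
  step 10: m=28, q=4, a=14
  step 11: m=28, q=47, a=1
  step 12: m=19, q=13, a=3
  step 13: m=20, q=44, a=1
  step 14: m=24, q=9, a=6
  step 15: m=30, q=8, a=7
  step 16: m=26, q=37, a=1
  step 17: m=11, q=23, a=1
  step 18: m=12, q=36, a=1
  step 19: m=24, q=11, a=5
  step 20: m=31, q=1, a=62
a_20 = 2*a_0 = 62, so the period closes here.
sqrt(972) = [31; 5, 1, 1, 1, 7, 6, 1, 3, 1, 14, 1, 3, 1, 6, 7, 1, 1, 1, 5, 62]
Period length = 20

20


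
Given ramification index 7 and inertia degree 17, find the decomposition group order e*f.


|D_P| = e * f
= 7 * 17
= 119

119


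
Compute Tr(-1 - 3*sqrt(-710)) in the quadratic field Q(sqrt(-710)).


Tr(a + b*sqrt(d)) = (a + b*sqrt(d)) + (a - b*sqrt(d)) = 2a
= 2 * (-1)
= -2

-2


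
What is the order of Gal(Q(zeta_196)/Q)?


|Gal(Q(zeta_196)/Q)| = phi(196)
= 84

84


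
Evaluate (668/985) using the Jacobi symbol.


Compute (668/985) via quadratic reciprocity:
  pull out 2: (2/985) = +1  (since 985 mod 8 = 1)
  pull out 2: (2/985) = +1  (since 985 mod 8 = 1)
  reciprocity: (167/985) -> +(985/167)
  reduce: (150/167)
  pull out 2: (2/167) = +1  (since 167 mod 8 = 7)
  reciprocity: (75/167) -> -(167/75)
  reduce: (17/75)
  reciprocity: (17/75) -> +(75/17)
  reduce: (7/17)
  reciprocity: (7/17) -> +(17/7)
  reduce: (3/7)
  reciprocity: (3/7) -> -(7/3)
  reduce: (1/3)
  (1/3) = 1
Product of signs = 1

1


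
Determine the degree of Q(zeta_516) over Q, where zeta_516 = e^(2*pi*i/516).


The degree equals Euler's totient phi(516).
516 = 2^2 * 3 * 43
phi(516) = 168

168


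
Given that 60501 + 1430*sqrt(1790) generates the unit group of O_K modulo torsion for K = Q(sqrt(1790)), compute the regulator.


epsilon = 60501 + 1430*sqrt(1790)
= 121002.0000
R = ln(121002.0000)
= 11.7036

11.7036


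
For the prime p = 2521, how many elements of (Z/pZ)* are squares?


For prime p, the number of non-zero quadratic residues is (p-1)/2.
= (2521-1)/2
= 1260

1260


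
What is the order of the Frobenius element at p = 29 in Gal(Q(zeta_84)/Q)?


The Frobenius at p in Gal(Q(zeta_n)/Q) = (Z/nZ)* is the class of p, so its order is ord_84(29), the smallest k >= 1 with 29^k = 1 mod 84.
n = 84 = 2^2 * 3 * 7, phi(84) = 24; the order divides phi(n).
Divisors of 24: 1, 2, 3, 4, 6, 8, 12, 24
Repeated squaring mod 84: 29^1 = 29, 29^2 = 1, 29^4 = 1, 29^8 = 1, 29^16 = 1
Test divisors in increasing order:
  k=1: 29^1 = 29 mod 84
  k=2: 29^2 = 1 mod 84  <- first divisor giving 1
Order = 2

2


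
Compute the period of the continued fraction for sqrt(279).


Run the CF algorithm for sqrt(279).
a_0 = floor(sqrt(279)) = 16; set m_0=0, q_0=1.
Recurrence: m' = q*a - m,  q' = (d - m'^2)/q,  a' = floor((a_0 + m')/q').
  step 1: m=16, q=23, a=1
  step 2: m=7, q=10, a=2
  step 3: m=13, q=11, a=2
  step 4: m=9, q=18, a=1
  step 5: m=9, q=11, a=2
  step 6: m=13, q=10, a=2
  step 7: m=7, q=23, a=1
  step 8: m=16, q=1, a=32
a_8 = 2*a_0 = 32, so the period closes here.
sqrt(279) = [16; 1, 2, 2, 1, 2, 2, 1, 32]
Period length = 8

8


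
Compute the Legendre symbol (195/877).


p = 877 is prime, so compute (195/877) with the reciprocity algorithm (Jacobi-symbol steps: pull out 2s via (2/n), flip via reciprocity, reduce):
  reciprocity: (195/877) -> +(877/195)
  reduce: (97/195)
  reciprocity: (97/195) -> +(195/97)
  reduce: (1/97)
  (1/97) = 1
Product of signs = 1
(195/877) = 1

1


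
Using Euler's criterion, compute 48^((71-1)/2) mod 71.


p = 71 is prime and the exponent is (p-1)/2 = 35, so by Euler's criterion 48^35 = (48/71) = +1 or -1 mod 71.
Compute by square-and-multiply:
  35 = 32 + 2 + 1 (binary 100011)
  Repeated squaring mod 71: 48^1 = 48, 48^2 = 32, 48^4 = 30, 48^8 = 48, 48^16 = 32, 48^32 = 30
  48^35 = 48^32 * 48^2 * 48^1 = 30 * 32 * 48 mod 71
    30 * 32 = 960 = 37 mod 71
    37 * 48 = 1776 = 1 mod 71
  48^35 = 1 mod 71
Result 1: 48 is a quadratic residue mod 71.
48^35 mod 71 = 1

1


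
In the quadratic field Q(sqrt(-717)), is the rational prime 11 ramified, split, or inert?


K = Q(sqrt(-717)). Since d mod 4 = 3, disc(K) = -2868.
Check p | disc: -2868 mod 11 = 3.
p does not divide disc. Compute Legendre symbol (d/p):
9^((11-1)/2) mod 11 = 1
(d/p) = 1, so p splits: (p) = P*P' with e=1, f=1, g=2.
Therefore p is split.

split


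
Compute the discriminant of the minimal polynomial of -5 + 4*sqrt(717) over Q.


The element -5 + 4*sqrt(717) has minimal polynomial:
x^2 + 10*x - 11447
Discriminant = (10)^2 - 4*(-11447)
= 100 + 45788
= 45888

45888


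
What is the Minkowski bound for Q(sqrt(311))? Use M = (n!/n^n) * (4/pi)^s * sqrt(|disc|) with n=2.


d = 311, d mod 4 = 3, so disc(K) = 4d = 1244; |disc(K)| = 1244
Real quadratic field, so n = 2, s = r2 = 0, r1 = 2
M = (n!/n^n) * (4/pi)^s * sqrt(|disc(K)|) = (2!/2^2) * (4/pi)^0 * sqrt(1244)
= 0.5 * 1.000000 * 35.270384
= 17.6352

17.6352


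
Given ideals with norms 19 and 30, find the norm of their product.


N(IJ) = N(I) * N(J)
= 19 * 30
= 570

570


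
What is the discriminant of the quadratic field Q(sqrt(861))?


For K = Q(sqrt(d)) with d squarefree: disc(K) = d if d = 1 mod 4, and disc(K) = 4d if d = 2 or 3 mod 4.
Here d = 861, and d mod 4 = 1.
d = 1 mod 4 (O_K = Z[(1+sqrt(d))/2]), so disc(K) = d = 861

861


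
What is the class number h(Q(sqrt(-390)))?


K = Q(sqrt(-390)). d mod 4 = 2, so D = disc(K) = 4d = -1560
h(K) equals the number of primitive reduced positive-definite forms (a, b, c) = a*x^2 + b*x*y + c*y^2 with b^2 - 4ac = D,
where reduced means |b| <= a <= c, with b >= 0 whenever |b| = a or a = c, and primitive means gcd(a, b, c) = 1.
Reduced forces 3a^2 <= |D| = 1560, so 1 <= a <= 22; b must have the parity of D, and c = (b^2 - D)/(4a) must be an integer >= a.
Enumerate a = 1..22, b in [-a, a]:
  a=1: (1, 0, 390)  [1]
  a=2: (2, 0, 195)  [1]
  a=3: (3, 0, 130)  [1]
  a=4: none
  a=5: (5, 0, 78)  [1]
  a=6: (6, 0, 65)  [1]
  a=7: (7, -6, 57), (7, 6, 57)  [2]
  a=8..9: none
  a=10: (10, 0, 39)  [1]
  a=11..12: none
  a=13: (13, 0, 30)  [1]
  a=14: (14, -8, 29), (14, 8, 29)  [2]
  a=15: (15, 0, 26)  [1]
  a=16: none
  a=17: (17, -2, 23), (17, 2, 23)  [2]
  a=18: none
  a=19: (19, -6, 21), (19, 6, 21)  [2]
  a=20..22: none
Total reduced forms: 1 + 1 + 1 + 1 + 1 + 2 + 1 + 1 + 2 + 1 + 2 + 2 = 16
h = 16

16


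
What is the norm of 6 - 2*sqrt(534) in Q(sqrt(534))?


N(a + b*sqrt(d)) = a^2 - d*b^2
= (6)^2 - (534)*(-2)^2
= 36 - 2136
= -2100

-2100


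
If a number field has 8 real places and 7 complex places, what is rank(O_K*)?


By Dirichlet's unit theorem:
rank = r1 + r2 - 1
= 8 + 7 - 1
= 14

14


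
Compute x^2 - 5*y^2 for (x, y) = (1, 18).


x^2 - d*y^2
= 1^2 - 5*18^2
= 1 - 1620
= -1619

-1619


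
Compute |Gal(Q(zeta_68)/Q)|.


|Gal(Q(zeta_68)/Q)| = phi(68)
= 32

32


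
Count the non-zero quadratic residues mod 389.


For prime p, the number of non-zero quadratic residues is (p-1)/2.
= (389-1)/2
= 194

194


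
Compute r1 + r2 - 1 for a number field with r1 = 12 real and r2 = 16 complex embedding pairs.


By Dirichlet's unit theorem:
rank = r1 + r2 - 1
= 12 + 16 - 1
= 27

27


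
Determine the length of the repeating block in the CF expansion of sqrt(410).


Run the CF algorithm for sqrt(410).
a_0 = floor(sqrt(410)) = 20; set m_0=0, q_0=1.
Recurrence: m' = q*a - m,  q' = (d - m'^2)/q,  a' = floor((a_0 + m')/q').
  step 1: m=20, q=10, a=4
  step 2: m=20, q=1, a=40
a_2 = 2*a_0 = 40, so the period closes here.
sqrt(410) = [20; 4, 40]
Period length = 2

2


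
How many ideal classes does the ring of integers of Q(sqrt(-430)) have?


K = Q(sqrt(-430)). d mod 4 = 2, so D = disc(K) = 4d = -1720
h(K) equals the number of primitive reduced positive-definite forms (a, b, c) = a*x^2 + b*x*y + c*y^2 with b^2 - 4ac = D,
where reduced means |b| <= a <= c, with b >= 0 whenever |b| = a or a = c, and primitive means gcd(a, b, c) = 1.
Reduced forces 3a^2 <= |D| = 1720, so 1 <= a <= 23; b must have the parity of D, and c = (b^2 - D)/(4a) must be an integer >= a.
Enumerate a = 1..23, b in [-a, a]:
  a=1: (1, 0, 430)  [1]
  a=2: (2, 0, 215)  [1]
  a=3..4: none
  a=5: (5, 0, 86)  [1]
  a=6: none
  a=7: (7, -4, 62), (7, 4, 62)  [2]
  a=8..9: none
  a=10: (10, 0, 43)  [1]
  a=11..12: none
  a=13: (13, -10, 35), (13, 10, 35)  [2]
  a=14: (14, -4, 31), (14, 4, 31)  [2]
  a=15..18: none
  a=19: (19, -16, 26), (19, 16, 26)  [2]
  a=20..23: none
Total reduced forms: 1 + 1 + 1 + 2 + 1 + 2 + 2 + 2 = 12
h = 12

12


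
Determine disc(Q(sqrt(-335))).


For K = Q(sqrt(d)) with d squarefree: disc(K) = d if d = 1 mod 4, and disc(K) = 4d if d = 2 or 3 mod 4.
Here d = -335, and d mod 4 = 1.
d = 1 mod 4 (O_K = Z[(1+sqrt(d))/2]), so disc(K) = d = -335

-335


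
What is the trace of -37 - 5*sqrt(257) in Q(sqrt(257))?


Tr(a + b*sqrt(d)) = (a + b*sqrt(d)) + (a - b*sqrt(d)) = 2a
= 2 * (-37)
= -74

-74


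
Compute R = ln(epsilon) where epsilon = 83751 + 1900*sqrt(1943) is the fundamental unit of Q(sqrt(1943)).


epsilon = 83751 + 1900*sqrt(1943)
= 167502.0000
R = ln(167502.0000)
= 12.0288

12.0288


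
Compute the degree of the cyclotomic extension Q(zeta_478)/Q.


The degree equals Euler's totient phi(478).
478 = 2 * 239
phi(478) = 238

238


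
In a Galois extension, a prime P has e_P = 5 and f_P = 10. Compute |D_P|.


|D_P| = e * f
= 5 * 10
= 50

50


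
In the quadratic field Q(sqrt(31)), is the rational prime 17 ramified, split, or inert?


K = Q(sqrt(31)). Since d mod 4 = 3, disc(K) = 124.
Check p | disc: 124 mod 17 = 5.
p does not divide disc. Compute Legendre symbol (d/p):
14^((17-1)/2) mod 17 = -1
(d/p) = -1, so p is inert: (p) stays prime with e=1, f=2, g=1.
Therefore p is inert.

inert


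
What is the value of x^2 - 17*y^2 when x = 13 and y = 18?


x^2 - d*y^2
= 13^2 - 17*18^2
= 169 - 5508
= -5339

-5339


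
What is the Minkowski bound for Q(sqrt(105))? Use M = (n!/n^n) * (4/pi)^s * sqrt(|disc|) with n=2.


d = 105, d mod 4 = 1, so disc(K) = d = 105; |disc(K)| = 105
Real quadratic field, so n = 2, s = r2 = 0, r1 = 2
M = (n!/n^n) * (4/pi)^s * sqrt(|disc(K)|) = (2!/2^2) * (4/pi)^0 * sqrt(105)
= 0.5 * 1.000000 * 10.246951
= 5.1235

5.1235


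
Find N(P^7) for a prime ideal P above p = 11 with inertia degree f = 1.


N(P^a) = p^(a*f)
= 11^(7*1)
= 11^7
= 19487171

19487171


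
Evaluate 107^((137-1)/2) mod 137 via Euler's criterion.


p = 137 is prime and the exponent is (p-1)/2 = 68, so by Euler's criterion 107^68 = (107/137) = +1 or -1 mod 137.
Compute by square-and-multiply:
  68 = 64 + 4 (binary 1000100)
  Repeated squaring mod 137: 107^1 = 107, 107^2 = 78, 107^4 = 56, 107^8 = 122, 107^16 = 88, 107^32 = 72, 107^64 = 115
  107^68 = 107^64 * 107^4 = 115 * 56 mod 137
    115 * 56 = 6440 = 1 mod 137
  107^68 = 1 mod 137
Result 1: 107 is a quadratic residue mod 137.
107^68 mod 137 = 1

1


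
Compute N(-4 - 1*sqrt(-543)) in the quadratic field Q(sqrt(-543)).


N(a + b*sqrt(d)) = a^2 - d*b^2
= (-4)^2 - (-543)*(-1)^2
= 16 + 543
= 559

559


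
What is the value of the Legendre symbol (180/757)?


p = 757 is prime, so compute (180/757) with the reciprocity algorithm (Jacobi-symbol steps: pull out 2s via (2/n), flip via reciprocity, reduce):
  pull out 2: (2/757) = -1  (since 757 mod 8 = 5)
  pull out 2: (2/757) = -1  (since 757 mod 8 = 5)
  reciprocity: (45/757) -> +(757/45)
  reduce: (37/45)
  reciprocity: (37/45) -> +(45/37)
  reduce: (8/37)
  pull out 2: (2/37) = -1  (since 37 mod 8 = 5)
  pull out 2: (2/37) = -1  (since 37 mod 8 = 5)
  pull out 2: (2/37) = -1  (since 37 mod 8 = 5)
  (1/37) = 1
Product of signs = -1
(180/757) = -1

-1


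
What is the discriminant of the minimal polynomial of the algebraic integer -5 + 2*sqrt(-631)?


The element -5 + 2*sqrt(-631) has minimal polynomial:
x^2 + 10*x + 2549
Discriminant = (10)^2 - 4*(2549)
= 100 - 10196
= -10096

-10096


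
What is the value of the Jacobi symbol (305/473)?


Compute (305/473) via quadratic reciprocity:
  reciprocity: (305/473) -> +(473/305)
  reduce: (168/305)
  pull out 2: (2/305) = +1  (since 305 mod 8 = 1)
  pull out 2: (2/305) = +1  (since 305 mod 8 = 1)
  pull out 2: (2/305) = +1  (since 305 mod 8 = 1)
  reciprocity: (21/305) -> +(305/21)
  reduce: (11/21)
  reciprocity: (11/21) -> +(21/11)
  reduce: (10/11)
  pull out 2: (2/11) = -1  (since 11 mod 8 = 3)
  reciprocity: (5/11) -> +(11/5)
  reduce: (1/5)
  (1/5) = 1
Product of signs = -1

-1


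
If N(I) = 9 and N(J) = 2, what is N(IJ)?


N(IJ) = N(I) * N(J)
= 9 * 2
= 18

18


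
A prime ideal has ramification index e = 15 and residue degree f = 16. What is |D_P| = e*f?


|D_P| = e * f
= 15 * 16
= 240

240


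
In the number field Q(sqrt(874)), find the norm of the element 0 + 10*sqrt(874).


N(a + b*sqrt(d)) = a^2 - d*b^2
= (0)^2 - (874)*(10)^2
= 0 - 87400
= -87400

-87400


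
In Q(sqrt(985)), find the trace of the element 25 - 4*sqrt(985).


Tr(a + b*sqrt(d)) = (a + b*sqrt(d)) + (a - b*sqrt(d)) = 2a
= 2 * (25)
= 50

50


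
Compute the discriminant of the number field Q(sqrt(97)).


For K = Q(sqrt(d)) with d squarefree: disc(K) = d if d = 1 mod 4, and disc(K) = 4d if d = 2 or 3 mod 4.
Here d = 97, and d mod 4 = 1.
d = 1 mod 4 (O_K = Z[(1+sqrt(d))/2]), so disc(K) = d = 97

97


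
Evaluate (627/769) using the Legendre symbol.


p = 769 is prime, so compute (627/769) with the reciprocity algorithm (Jacobi-symbol steps: pull out 2s via (2/n), flip via reciprocity, reduce):
  reciprocity: (627/769) -> +(769/627)
  reduce: (142/627)
  pull out 2: (2/627) = -1  (since 627 mod 8 = 3)
  reciprocity: (71/627) -> -(627/71)
  reduce: (59/71)
  reciprocity: (59/71) -> -(71/59)
  reduce: (12/59)
  pull out 2: (2/59) = -1  (since 59 mod 8 = 3)
  pull out 2: (2/59) = -1  (since 59 mod 8 = 3)
  reciprocity: (3/59) -> -(59/3)
  reduce: (2/3)
  pull out 2: (2/3) = -1  (since 3 mod 8 = 3)
  (1/3) = 1
Product of signs = -1
(627/769) = -1

-1


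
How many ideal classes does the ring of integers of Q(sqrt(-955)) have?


K = Q(sqrt(-955)). d mod 4 = 1, so D = disc(K) = d = -955
h(K) equals the number of primitive reduced positive-definite forms (a, b, c) = a*x^2 + b*x*y + c*y^2 with b^2 - 4ac = D,
where reduced means |b| <= a <= c, with b >= 0 whenever |b| = a or a = c, and primitive means gcd(a, b, c) = 1.
Reduced forces 3a^2 <= |D| = 955, so 1 <= a <= 17; b must have the parity of D, and c = (b^2 - D)/(4a) must be an integer >= a.
Enumerate a = 1..17, b in [-a, a]:
  a=1: (1, 1, 239)  [1]
  a=2..4: none
  a=5: (5, 5, 49)  [1]
  a=6: none
  a=7: (7, -5, 35), (7, 5, 35)  [2]
  a=8..17: none
Total reduced forms: 1 + 1 + 2 = 4
h = 4

4


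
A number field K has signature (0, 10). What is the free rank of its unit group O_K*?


By Dirichlet's unit theorem:
rank = r1 + r2 - 1
= 0 + 10 - 1
= 9

9


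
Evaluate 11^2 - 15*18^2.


x^2 - d*y^2
= 11^2 - 15*18^2
= 121 - 4860
= -4739

-4739


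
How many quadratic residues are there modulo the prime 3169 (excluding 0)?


For prime p, the number of non-zero quadratic residues is (p-1)/2.
= (3169-1)/2
= 1584

1584


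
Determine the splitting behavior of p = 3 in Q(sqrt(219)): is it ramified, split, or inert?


K = Q(sqrt(219)). Since d mod 4 = 3, disc(K) = 876.
Check p | disc: 876 mod 3 = 0.
p divides disc, so p ramifies: (p) = P^2 with e=2, f=1, g=1.
Therefore p is ramified.

ramified


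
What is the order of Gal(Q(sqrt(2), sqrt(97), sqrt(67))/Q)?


The 3 square roots of distinct primes are multiplicatively independent over Q,
so [K:Q] = 2^3 and Gal(K/Q) is isomorphic to (Z/2Z)^3.
|Gal| = 2^3 = 8

8


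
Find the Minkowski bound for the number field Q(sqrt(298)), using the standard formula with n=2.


d = 298, d mod 4 = 2, so disc(K) = 4d = 1192; |disc(K)| = 1192
Real quadratic field, so n = 2, s = r2 = 0, r1 = 2
M = (n!/n^n) * (4/pi)^s * sqrt(|disc(K)|) = (2!/2^2) * (4/pi)^0 * sqrt(1192)
= 0.5 * 1.000000 * 34.525353
= 17.2627

17.2627


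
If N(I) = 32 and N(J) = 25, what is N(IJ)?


N(IJ) = N(I) * N(J)
= 32 * 25
= 800

800


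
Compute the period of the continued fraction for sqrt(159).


Run the CF algorithm for sqrt(159).
a_0 = floor(sqrt(159)) = 12; set m_0=0, q_0=1.
Recurrence: m' = q*a - m,  q' = (d - m'^2)/q,  a' = floor((a_0 + m')/q').
  step 1: m=12, q=15, a=1
  step 2: m=3, q=10, a=1
  step 3: m=7, q=11, a=1
  step 4: m=4, q=13, a=1
  step 5: m=9, q=6, a=3
  step 6: m=9, q=13, a=1
  step 7: m=4, q=11, a=1
  step 8: m=7, q=10, a=1
  step 9: m=3, q=15, a=1
  step 10: m=12, q=1, a=24
a_10 = 2*a_0 = 24, so the period closes here.
sqrt(159) = [12; 1, 1, 1, 1, 3, 1, 1, 1, 1, 24]
Period length = 10

10


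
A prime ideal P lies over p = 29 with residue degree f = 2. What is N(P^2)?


N(P^a) = p^(a*f)
= 29^(2*2)
= 29^4
= 707281

707281


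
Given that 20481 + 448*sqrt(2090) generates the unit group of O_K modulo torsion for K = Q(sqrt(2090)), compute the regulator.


epsilon = 20481 + 448*sqrt(2090)
= 40962.0000
R = ln(40962.0000)
= 10.6204

10.6204


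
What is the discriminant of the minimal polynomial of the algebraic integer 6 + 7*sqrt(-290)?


The element 6 + 7*sqrt(-290) has minimal polynomial:
x^2 - 12*x + 14246
Discriminant = (-12)^2 - 4*(14246)
= 144 - 56984
= -56840

-56840


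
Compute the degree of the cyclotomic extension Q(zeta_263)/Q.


The degree equals Euler's totient phi(263).
263 = 263
phi(263) = 262

262


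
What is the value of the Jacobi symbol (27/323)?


Compute (27/323) via quadratic reciprocity:
  reciprocity: (27/323) -> -(323/27)
  reduce: (26/27)
  pull out 2: (2/27) = -1  (since 27 mod 8 = 3)
  reciprocity: (13/27) -> +(27/13)
  reduce: (1/13)
  (1/13) = 1
Product of signs = 1

1


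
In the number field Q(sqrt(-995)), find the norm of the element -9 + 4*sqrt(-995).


N(a + b*sqrt(d)) = a^2 - d*b^2
= (-9)^2 - (-995)*(4)^2
= 81 + 15920
= 16001

16001


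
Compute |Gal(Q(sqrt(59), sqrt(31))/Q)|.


The 2 square roots of distinct primes are multiplicatively independent over Q,
so [K:Q] = 2^2 and Gal(K/Q) is isomorphic to (Z/2Z)^2.
|Gal| = 2^2 = 4

4


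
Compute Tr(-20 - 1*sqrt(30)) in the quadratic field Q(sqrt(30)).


Tr(a + b*sqrt(d)) = (a + b*sqrt(d)) + (a - b*sqrt(d)) = 2a
= 2 * (-20)
= -40

-40


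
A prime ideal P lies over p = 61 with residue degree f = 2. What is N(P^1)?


N(P^a) = p^(a*f)
= 61^(1*2)
= 61^2
= 3721

3721


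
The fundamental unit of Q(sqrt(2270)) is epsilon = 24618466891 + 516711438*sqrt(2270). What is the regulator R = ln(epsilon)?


epsilon = 24618466891 + 516711438*sqrt(2270)
= 4.9237e+10
R = ln(4.9237e+10)
= 24.6199

24.6199


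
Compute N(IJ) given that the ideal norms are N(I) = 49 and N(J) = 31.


N(IJ) = N(I) * N(J)
= 49 * 31
= 1519

1519


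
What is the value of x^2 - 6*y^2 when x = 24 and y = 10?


x^2 - d*y^2
= 24^2 - 6*10^2
= 576 - 600
= -24

-24


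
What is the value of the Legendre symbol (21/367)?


p = 367 is prime, so compute (21/367) with the reciprocity algorithm (Jacobi-symbol steps: pull out 2s via (2/n), flip via reciprocity, reduce):
  reciprocity: (21/367) -> +(367/21)
  reduce: (10/21)
  pull out 2: (2/21) = -1  (since 21 mod 8 = 5)
  reciprocity: (5/21) -> +(21/5)
  reduce: (1/5)
  (1/5) = 1
Product of signs = -1
(21/367) = -1

-1


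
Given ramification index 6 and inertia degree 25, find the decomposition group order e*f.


|D_P| = e * f
= 6 * 25
= 150

150


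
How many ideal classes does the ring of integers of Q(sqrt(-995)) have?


K = Q(sqrt(-995)). d mod 4 = 1, so D = disc(K) = d = -995
h(K) equals the number of primitive reduced positive-definite forms (a, b, c) = a*x^2 + b*x*y + c*y^2 with b^2 - 4ac = D,
where reduced means |b| <= a <= c, with b >= 0 whenever |b| = a or a = c, and primitive means gcd(a, b, c) = 1.
Reduced forces 3a^2 <= |D| = 995, so 1 <= a <= 18; b must have the parity of D, and c = (b^2 - D)/(4a) must be an integer >= a.
Enumerate a = 1..18, b in [-a, a]:
  a=1: (1, 1, 249)  [1]
  a=2: none
  a=3: (3, -1, 83), (3, 1, 83)  [2]
  a=4: none
  a=5: (5, 5, 51)  [1]
  a=6..8: none
  a=9: (9, -7, 29), (9, 7, 29)  [2]
  a=10..14: none
  a=15: (15, -5, 17), (15, 5, 17)  [2]
  a=16..18: none
Total reduced forms: 1 + 2 + 1 + 2 + 2 = 8
h = 8

8


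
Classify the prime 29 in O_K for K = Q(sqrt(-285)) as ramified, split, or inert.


K = Q(sqrt(-285)). Since d mod 4 = 3, disc(K) = -1140.
Check p | disc: -1140 mod 29 = 20.
p does not divide disc. Compute Legendre symbol (d/p):
5^((29-1)/2) mod 29 = 1
(d/p) = 1, so p splits: (p) = P*P' with e=1, f=1, g=2.
Therefore p is split.

split
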